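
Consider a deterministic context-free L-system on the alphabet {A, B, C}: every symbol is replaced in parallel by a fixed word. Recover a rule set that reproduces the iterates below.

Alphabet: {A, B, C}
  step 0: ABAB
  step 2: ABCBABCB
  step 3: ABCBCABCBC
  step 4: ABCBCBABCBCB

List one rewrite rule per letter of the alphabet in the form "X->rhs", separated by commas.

  step 3 ⇒ step 4: ABCBCABCBC ⇒ AB·C·B·C·B·AB·C·B·C·B
    A ↦ AB
    B ↦ C
    C ↦ B

A->AB, B->C, C->B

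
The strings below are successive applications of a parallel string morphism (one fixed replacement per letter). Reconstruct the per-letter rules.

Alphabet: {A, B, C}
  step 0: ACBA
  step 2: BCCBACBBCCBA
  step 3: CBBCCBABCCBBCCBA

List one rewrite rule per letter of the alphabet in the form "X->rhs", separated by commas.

A->CBA, B->C, C->B

  step 2 ⇒ step 3: BCCBACBBCCBA ⇒ C·B·B·C·CBA·B·C·C·B·B·C·CBA
    A ↦ CBA
    B ↦ C
    C ↦ B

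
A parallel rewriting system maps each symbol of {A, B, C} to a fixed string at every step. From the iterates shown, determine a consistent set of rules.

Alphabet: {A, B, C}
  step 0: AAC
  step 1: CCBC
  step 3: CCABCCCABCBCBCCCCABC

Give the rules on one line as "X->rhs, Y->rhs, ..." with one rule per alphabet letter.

A->C, B->CCA, C->BC

  step 0 ⇒ step 1: AAC ⇒ C·C·BC
    A ↦ C
    C ↦ BC
    B ↦ CCA  (constrained at step 1)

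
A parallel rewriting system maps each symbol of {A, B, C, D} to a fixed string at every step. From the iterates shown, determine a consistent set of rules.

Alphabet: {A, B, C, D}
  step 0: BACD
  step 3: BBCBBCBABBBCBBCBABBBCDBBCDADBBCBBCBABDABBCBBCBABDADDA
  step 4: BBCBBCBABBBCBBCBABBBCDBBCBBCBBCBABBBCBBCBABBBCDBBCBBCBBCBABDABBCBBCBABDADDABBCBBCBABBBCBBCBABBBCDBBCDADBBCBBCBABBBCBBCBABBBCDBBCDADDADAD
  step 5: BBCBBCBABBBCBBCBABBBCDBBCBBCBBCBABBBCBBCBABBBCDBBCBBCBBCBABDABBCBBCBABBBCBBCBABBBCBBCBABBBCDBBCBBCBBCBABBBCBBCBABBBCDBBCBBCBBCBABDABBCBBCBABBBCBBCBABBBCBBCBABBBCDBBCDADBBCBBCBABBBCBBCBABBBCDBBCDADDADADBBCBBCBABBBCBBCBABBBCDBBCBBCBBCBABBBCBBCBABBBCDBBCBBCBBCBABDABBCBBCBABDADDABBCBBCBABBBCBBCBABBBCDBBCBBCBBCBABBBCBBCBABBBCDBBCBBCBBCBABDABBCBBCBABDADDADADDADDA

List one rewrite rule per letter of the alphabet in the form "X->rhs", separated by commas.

  step 4 ⇒ step 5: BBCBBCBABBBCBBCBABBBCDBBCBBCBBCBABBBCBBCBABBBCDBBCBBCBBCBABDABBCBBCBABDADDABBCBBCBABBBCBBCBABBBCDBBCDADBBCBBCBABBBCBBCBABBBCDBBCDADDADAD ⇒ BBC·BBC·BAB·BBC·BBC·BAB·BBC·D·BBC·BBC·BBC·BAB·BBC·BBC·BAB·BBC·D·BBC·BBC·BBC·BAB·DA·BBC·BBC·BAB·BBC·BBC·BAB·BBC·BBC·BAB·BBC·D·BBC·BBC·BBC·BAB·BBC·BBC·BAB·BBC·D·BBC·BBC·BBC·BAB·DA·BBC·BBC·BAB·BBC·BBC·BAB·BBC·BBC·BAB·BBC·D·BBC·DA·D·BBC·BBC·BAB·BBC·BBC·BAB·BBC·D·BBC·DA·D·DA·DA·D·BBC·BBC·BAB·BBC·BBC·BAB·BBC·D·BBC·BBC·BBC·BAB·BBC·BBC·BAB·BBC·D·BBC·BBC·BBC·BAB·DA·BBC·BBC·BAB·DA·D·DA·BBC·BBC·BAB·BBC·BBC·BAB·BBC·D·BBC·BBC·BBC·BAB·BBC·BBC·BAB·BBC·D·BBC·BBC·BBC·BAB·DA·BBC·BBC·BAB·DA·D·DA·DA·D·DA·D·DA
    A ↦ D
    B ↦ BBC
    C ↦ BAB
    D ↦ DA

A->D, B->BBC, C->BAB, D->DA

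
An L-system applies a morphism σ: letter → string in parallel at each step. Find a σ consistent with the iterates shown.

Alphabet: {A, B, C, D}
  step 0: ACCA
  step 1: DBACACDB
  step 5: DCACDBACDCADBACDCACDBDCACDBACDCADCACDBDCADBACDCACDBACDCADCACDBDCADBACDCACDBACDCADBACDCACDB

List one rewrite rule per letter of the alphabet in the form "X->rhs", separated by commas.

  step 0 ⇒ step 1: ACCA ⇒ DB·AC·AC·DB
    A ↦ DB
    C ↦ AC
    B ↦ A  (constrained at step 1)
    D ↦ DC  (constrained at step 1)

A->DB, B->A, C->AC, D->DC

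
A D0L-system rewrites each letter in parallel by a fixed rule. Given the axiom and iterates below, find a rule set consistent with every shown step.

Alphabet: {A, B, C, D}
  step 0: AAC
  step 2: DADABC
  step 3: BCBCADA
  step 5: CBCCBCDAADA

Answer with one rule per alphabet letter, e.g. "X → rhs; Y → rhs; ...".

A->C, B->A, C->DA, D->B

  step 2 ⇒ step 3: DADABC ⇒ B·C·B·C·A·DA
    A ↦ C
    B ↦ A
    C ↦ DA
    D ↦ B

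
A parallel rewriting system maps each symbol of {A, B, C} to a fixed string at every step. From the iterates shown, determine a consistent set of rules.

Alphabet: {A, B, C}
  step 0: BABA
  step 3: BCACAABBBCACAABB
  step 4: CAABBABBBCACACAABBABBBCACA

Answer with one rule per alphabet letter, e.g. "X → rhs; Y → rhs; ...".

A->B, B->CA, C->AB

  step 3 ⇒ step 4: BCACAABBBCACAABB ⇒ CA·AB·B·AB·B·B·CA·CA·CA·AB·B·AB·B·B·CA·CA
    A ↦ B
    B ↦ CA
    C ↦ AB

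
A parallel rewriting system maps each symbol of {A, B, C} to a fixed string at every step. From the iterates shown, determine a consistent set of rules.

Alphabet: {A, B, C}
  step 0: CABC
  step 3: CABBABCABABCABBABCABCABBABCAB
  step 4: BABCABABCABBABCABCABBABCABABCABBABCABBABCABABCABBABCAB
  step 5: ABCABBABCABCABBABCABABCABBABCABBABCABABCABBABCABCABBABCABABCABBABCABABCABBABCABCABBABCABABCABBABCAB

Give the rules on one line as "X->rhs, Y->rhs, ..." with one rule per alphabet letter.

  step 4 ⇒ step 5: BABCABABCABBABCABCABBABCABABCABBABCABBABCABABCABBABCAB ⇒ AB·C·AB·BAB·C·AB·C·AB·BAB·C·AB·AB·C·AB·BAB·C·AB·BAB·C·AB·AB·C·AB·BAB·C·AB·C·AB·BAB·C·AB·AB·C·AB·BAB·C·AB·AB·C·AB·BAB·C·AB·C·AB·BAB·C·AB·AB·C·AB·BAB·C·AB
    A ↦ C
    B ↦ AB
    C ↦ BAB

A->C, B->AB, C->BAB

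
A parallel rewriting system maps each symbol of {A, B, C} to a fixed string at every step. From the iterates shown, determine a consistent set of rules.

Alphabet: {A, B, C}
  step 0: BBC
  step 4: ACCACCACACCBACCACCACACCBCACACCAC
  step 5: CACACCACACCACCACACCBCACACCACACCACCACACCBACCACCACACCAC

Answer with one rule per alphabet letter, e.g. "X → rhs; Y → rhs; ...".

  step 4 ⇒ step 5: ACCACCACACCBACCACCACACCBCACACCAC ⇒ C·AC·AC·C·AC·AC·C·AC·C·AC·AC·CB·C·AC·AC·C·AC·AC·C·AC·C·AC·AC·CB·AC·C·AC·C·AC·AC·C·AC
    A ↦ C
    B ↦ CB
    C ↦ AC

A->C, B->CB, C->AC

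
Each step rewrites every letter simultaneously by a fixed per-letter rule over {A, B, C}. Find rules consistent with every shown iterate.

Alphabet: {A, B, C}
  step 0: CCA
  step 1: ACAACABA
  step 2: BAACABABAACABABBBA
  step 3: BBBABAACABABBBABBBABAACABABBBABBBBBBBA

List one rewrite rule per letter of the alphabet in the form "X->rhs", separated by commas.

A->BA, B->BB, C->ACA

  step 2 ⇒ step 3: BAACABABAACABABBBA ⇒ BB·BA·BA·ACA·BA·BB·BA·BB·BA·BA·ACA·BA·BB·BA·BB·BB·BB·BA
    A ↦ BA
    B ↦ BB
    C ↦ ACA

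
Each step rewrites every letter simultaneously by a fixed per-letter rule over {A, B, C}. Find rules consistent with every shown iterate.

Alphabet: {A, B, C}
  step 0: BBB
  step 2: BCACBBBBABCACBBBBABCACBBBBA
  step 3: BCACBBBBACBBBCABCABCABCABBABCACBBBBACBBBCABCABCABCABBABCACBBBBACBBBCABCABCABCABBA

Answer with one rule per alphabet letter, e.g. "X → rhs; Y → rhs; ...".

  step 2 ⇒ step 3: BCACBBBBABCACBBBBABCACBBBBA ⇒ BCA·CBB·BBA·CBB·BCA·BCA·BCA·BCA·BBA·BCA·CBB·BBA·CBB·BCA·BCA·BCA·BCA·BBA·BCA·CBB·BBA·CBB·BCA·BCA·BCA·BCA·BBA
    A ↦ BBA
    B ↦ BCA
    C ↦ CBB

A->BBA, B->BCA, C->CBB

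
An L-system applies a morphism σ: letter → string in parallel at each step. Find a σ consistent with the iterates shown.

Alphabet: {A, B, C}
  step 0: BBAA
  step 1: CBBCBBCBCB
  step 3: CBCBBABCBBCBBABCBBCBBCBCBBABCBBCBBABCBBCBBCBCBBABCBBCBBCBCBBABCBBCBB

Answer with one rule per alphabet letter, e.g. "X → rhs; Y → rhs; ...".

A->CB, B->CBB, C->AB

  step 0 ⇒ step 1: BBAA ⇒ CBB·CBB·CB·CB
    A ↦ CB
    B ↦ CBB
    C ↦ AB  (constrained at step 1)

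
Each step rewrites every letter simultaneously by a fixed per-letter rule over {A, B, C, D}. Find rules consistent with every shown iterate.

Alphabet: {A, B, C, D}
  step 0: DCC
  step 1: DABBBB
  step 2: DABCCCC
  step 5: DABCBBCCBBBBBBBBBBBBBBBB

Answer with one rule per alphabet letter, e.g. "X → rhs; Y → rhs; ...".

  step 1 ⇒ step 2: DABBBB ⇒ DA·B·C·C·C·C
    A ↦ B
    B ↦ C
    D ↦ DA
  step 0 ⇒ step 1: DCC ⇒ DA·BB·BB
    C ↦ BB

A->B, B->C, C->BB, D->DA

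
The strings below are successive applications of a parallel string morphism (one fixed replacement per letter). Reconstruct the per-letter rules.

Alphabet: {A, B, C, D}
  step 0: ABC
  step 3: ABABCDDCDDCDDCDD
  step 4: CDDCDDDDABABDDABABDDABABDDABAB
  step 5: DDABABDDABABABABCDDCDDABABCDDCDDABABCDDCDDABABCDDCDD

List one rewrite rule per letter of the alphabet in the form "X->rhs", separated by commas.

A->C, B->DD, C->DD, D->AB

  step 4 ⇒ step 5: CDDCDDDDABABDDABABDDABABDDABAB ⇒ DD·AB·AB·DD·AB·AB·AB·AB·C·DD·C·DD·AB·AB·C·DD·C·DD·AB·AB·C·DD·C·DD·AB·AB·C·DD·C·DD
    A ↦ C
    B ↦ DD
    C ↦ DD
    D ↦ AB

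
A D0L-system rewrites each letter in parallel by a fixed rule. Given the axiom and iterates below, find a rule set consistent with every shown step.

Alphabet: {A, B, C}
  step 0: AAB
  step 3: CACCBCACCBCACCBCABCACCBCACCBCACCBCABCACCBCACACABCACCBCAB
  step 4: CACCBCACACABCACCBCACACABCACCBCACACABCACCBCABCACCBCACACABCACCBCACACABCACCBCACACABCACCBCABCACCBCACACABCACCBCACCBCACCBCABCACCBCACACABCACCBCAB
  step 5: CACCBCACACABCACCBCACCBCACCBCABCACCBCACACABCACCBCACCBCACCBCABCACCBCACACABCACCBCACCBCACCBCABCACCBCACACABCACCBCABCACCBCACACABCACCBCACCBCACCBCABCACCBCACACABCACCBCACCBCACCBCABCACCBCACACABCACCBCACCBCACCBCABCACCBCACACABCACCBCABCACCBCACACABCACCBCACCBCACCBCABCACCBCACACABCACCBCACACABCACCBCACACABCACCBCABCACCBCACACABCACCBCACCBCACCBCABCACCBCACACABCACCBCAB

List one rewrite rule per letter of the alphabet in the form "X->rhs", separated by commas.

  step 4 ⇒ step 5: CACCBCACACABCACCBCACACABCACCBCACACABCACCBCABCACCBCACACABCACCBCACACABCACCBCACACABCACCBCABCACCBCACACABCACCBCACCBCACCBCABCACCBCACACABCACCBCAB ⇒ CA·CCB·CA·CA·CAB·CA·CCB·CA·CCB·CA·CCB·CAB·CA·CCB·CA·CA·CAB·CA·CCB·CA·CCB·CA·CCB·CAB·CA·CCB·CA·CA·CAB·CA·CCB·CA·CCB·CA·CCB·CAB·CA·CCB·CA·CA·CAB·CA·CCB·CAB·CA·CCB·CA·CA·CAB·CA·CCB·CA·CCB·CA·CCB·CAB·CA·CCB·CA·CA·CAB·CA·CCB·CA·CCB·CA·CCB·CAB·CA·CCB·CA·CA·CAB·CA·CCB·CA·CCB·CA·CCB·CAB·CA·CCB·CA·CA·CAB·CA·CCB·CAB·CA·CCB·CA·CA·CAB·CA·CCB·CA·CCB·CA·CCB·CAB·CA·CCB·CA·CA·CAB·CA·CCB·CA·CA·CAB·CA·CCB·CA·CA·CAB·CA·CCB·CAB·CA·CCB·CA·CA·CAB·CA·CCB·CA·CCB·CA·CCB·CAB·CA·CCB·CA·CA·CAB·CA·CCB·CAB
    A ↦ CCB
    B ↦ CAB
    C ↦ CA

A->CCB, B->CAB, C->CA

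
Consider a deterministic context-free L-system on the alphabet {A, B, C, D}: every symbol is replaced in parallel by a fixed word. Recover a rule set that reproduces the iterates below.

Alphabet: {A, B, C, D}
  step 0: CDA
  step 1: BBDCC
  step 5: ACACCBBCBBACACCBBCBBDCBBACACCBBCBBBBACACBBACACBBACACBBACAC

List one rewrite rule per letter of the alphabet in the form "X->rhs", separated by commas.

A->C, B->AC, C->BB, D->DC

  step 0 ⇒ step 1: CDA ⇒ BB·DC·C
    A ↦ C
    C ↦ BB
    D ↦ DC
    B ↦ AC  (constrained at step 1)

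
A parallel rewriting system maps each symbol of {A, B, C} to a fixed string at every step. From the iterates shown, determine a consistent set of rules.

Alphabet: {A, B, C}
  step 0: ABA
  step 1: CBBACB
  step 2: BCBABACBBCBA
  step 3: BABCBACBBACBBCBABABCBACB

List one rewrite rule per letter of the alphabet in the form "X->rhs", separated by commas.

A->CB, B->BA, C->BC

  step 2 ⇒ step 3: BCBABACBBCBA ⇒ BA·BC·BA·CB·BA·CB·BC·BA·BA·BC·BA·CB
    A ↦ CB
    B ↦ BA
    C ↦ BC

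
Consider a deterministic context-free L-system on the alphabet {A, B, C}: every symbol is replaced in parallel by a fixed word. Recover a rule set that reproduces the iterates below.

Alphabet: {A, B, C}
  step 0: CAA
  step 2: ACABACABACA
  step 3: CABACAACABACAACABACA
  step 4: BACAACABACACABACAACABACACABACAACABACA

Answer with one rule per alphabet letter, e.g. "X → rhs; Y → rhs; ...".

A->CA, B->A, C->BA

  step 3 ⇒ step 4: CABACAACABACAACABACA ⇒ BA·CA·A·CA·BA·CA·CA·BA·CA·A·CA·BA·CA·CA·BA·CA·A·CA·BA·CA
    A ↦ CA
    B ↦ A
    C ↦ BA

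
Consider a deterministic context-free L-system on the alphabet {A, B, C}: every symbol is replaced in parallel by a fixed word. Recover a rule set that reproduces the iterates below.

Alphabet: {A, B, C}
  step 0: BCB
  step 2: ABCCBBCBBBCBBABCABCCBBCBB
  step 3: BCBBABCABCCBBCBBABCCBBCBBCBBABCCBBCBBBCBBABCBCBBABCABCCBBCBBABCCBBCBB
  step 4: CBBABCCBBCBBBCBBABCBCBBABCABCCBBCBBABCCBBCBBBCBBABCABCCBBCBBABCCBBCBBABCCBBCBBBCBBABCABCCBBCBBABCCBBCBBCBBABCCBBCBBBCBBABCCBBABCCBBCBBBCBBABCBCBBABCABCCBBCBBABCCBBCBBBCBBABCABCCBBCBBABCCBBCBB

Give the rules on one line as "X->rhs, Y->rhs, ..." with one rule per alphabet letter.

  step 3 ⇒ step 4: BCBBABCABCCBBCBBABCCBBCBBCBBABCCBBCBBBCBBABCBCBBABCABCCBBCBBABCCBBCBB ⇒ CBB·ABC·CBB·CBB·B·CBB·ABC·B·CBB·ABC·ABC·CBB·CBB·ABC·CBB·CBB·B·CBB·ABC·ABC·CBB·CBB·ABC·CBB·CBB·ABC·CBB·CBB·B·CBB·ABC·ABC·CBB·CBB·ABC·CBB·CBB·CBB·ABC·CBB·CBB·B·CBB·ABC·CBB·ABC·CBB·CBB·B·CBB·ABC·B·CBB·ABC·ABC·CBB·CBB·ABC·CBB·CBB·B·CBB·ABC·ABC·CBB·CBB·ABC·CBB·CBB
    A ↦ B
    B ↦ CBB
    C ↦ ABC

A->B, B->CBB, C->ABC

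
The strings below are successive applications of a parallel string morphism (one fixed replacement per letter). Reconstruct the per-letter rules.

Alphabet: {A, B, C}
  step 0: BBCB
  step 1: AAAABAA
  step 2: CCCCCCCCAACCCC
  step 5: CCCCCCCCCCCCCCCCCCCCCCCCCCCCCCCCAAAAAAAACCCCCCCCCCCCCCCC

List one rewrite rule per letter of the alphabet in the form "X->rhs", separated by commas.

  step 1 ⇒ step 2: AAAABAA ⇒ CC·CC·CC·CC·AA·CC·CC
    A ↦ CC
    B ↦ AA
  step 0 ⇒ step 1: BBCB ⇒ AA·AA·B·AA
    C ↦ B

A->CC, B->AA, C->B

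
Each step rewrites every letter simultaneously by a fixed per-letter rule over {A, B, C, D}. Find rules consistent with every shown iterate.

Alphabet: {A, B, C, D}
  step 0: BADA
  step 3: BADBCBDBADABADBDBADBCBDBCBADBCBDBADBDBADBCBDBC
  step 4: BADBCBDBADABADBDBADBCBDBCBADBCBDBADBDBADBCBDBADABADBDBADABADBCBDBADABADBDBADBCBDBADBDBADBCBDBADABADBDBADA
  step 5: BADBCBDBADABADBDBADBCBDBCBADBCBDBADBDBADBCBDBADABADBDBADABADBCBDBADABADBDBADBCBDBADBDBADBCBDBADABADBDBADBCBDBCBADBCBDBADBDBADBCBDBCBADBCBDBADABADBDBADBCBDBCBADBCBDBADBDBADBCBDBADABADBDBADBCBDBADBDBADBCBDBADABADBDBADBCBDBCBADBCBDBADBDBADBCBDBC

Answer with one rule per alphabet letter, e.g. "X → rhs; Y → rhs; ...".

A->BC, B->BAD, C->A, D->BD

  step 4 ⇒ step 5: BADBCBDBADABADBDBADBCBDBCBADBCBDBADBDBADBCBDBADABADBDBADABADBCBDBADABADBDBADBCBDBADBDBADBCBDBADABADBDBADA ⇒ BAD·BC·BD·BAD·A·BAD·BD·BAD·BC·BD·BC·BAD·BC·BD·BAD·BD·BAD·BC·BD·BAD·A·BAD·BD·BAD·A·BAD·BC·BD·BAD·A·BAD·BD·BAD·BC·BD·BAD·BD·BAD·BC·BD·BAD·A·BAD·BD·BAD·BC·BD·BC·BAD·BC·BD·BAD·BD·BAD·BC·BD·BC·BAD·BC·BD·BAD·A·BAD·BD·BAD·BC·BD·BC·BAD·BC·BD·BAD·BD·BAD·BC·BD·BAD·A·BAD·BD·BAD·BC·BD·BAD·BD·BAD·BC·BD·BAD·A·BAD·BD·BAD·BC·BD·BC·BAD·BC·BD·BAD·BD·BAD·BC·BD·BC
    A ↦ BC
    B ↦ BAD
    C ↦ A
    D ↦ BD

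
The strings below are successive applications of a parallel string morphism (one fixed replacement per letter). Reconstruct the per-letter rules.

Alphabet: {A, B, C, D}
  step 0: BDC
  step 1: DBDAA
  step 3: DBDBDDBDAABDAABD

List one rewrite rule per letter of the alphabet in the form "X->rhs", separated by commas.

  step 0 ⇒ step 1: BDC ⇒ D·BD·AA
    B ↦ D
    C ↦ AA
    D ↦ BD
    A ↦ CD  (constrained at step 1)

A->CD, B->D, C->AA, D->BD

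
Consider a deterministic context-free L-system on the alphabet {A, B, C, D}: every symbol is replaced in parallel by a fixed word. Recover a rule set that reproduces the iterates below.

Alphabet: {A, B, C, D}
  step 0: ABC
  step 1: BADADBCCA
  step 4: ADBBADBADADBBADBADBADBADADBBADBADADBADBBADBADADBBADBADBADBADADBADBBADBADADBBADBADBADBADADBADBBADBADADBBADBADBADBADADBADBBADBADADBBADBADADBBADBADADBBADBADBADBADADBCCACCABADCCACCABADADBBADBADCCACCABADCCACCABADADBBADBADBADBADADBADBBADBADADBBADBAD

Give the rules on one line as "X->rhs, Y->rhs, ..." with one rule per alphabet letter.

  step 0 ⇒ step 1: ABC ⇒ BAD·ADB·CCA
    A ↦ BAD
    B ↦ ADB
    C ↦ CCA
    D ↦ BAD  (constrained at step 1)

A->BAD, B->ADB, C->CCA, D->BAD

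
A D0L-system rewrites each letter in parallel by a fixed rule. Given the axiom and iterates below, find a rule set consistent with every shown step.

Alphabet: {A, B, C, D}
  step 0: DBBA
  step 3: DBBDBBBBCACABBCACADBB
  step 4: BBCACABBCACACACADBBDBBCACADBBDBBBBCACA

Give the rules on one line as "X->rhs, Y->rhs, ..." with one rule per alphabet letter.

  step 3 ⇒ step 4: DBBDBBBBCACABBCACADBB ⇒ BB·CA·CA·BB·CA·CA·CA·CA·DB·B·DB·B·CA·CA·DB·B·DB·B·BB·CA·CA
    A ↦ B
    B ↦ CA
    C ↦ DB
    D ↦ BB

A->B, B->CA, C->DB, D->BB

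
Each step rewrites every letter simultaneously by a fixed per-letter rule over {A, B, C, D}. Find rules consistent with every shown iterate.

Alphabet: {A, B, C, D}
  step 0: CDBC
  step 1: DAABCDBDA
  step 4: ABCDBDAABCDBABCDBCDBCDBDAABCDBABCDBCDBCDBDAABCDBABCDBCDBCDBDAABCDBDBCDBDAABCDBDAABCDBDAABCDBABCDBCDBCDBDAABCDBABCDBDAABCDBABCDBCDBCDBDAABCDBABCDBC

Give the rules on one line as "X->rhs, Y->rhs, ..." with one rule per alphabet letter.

A->DBC, B->DB, C->DA, D->ABC

  step 0 ⇒ step 1: CDBC ⇒ DA·ABC·DB·DA
    B ↦ DB
    C ↦ DA
    D ↦ ABC
    A ↦ DBC  (constrained at step 1)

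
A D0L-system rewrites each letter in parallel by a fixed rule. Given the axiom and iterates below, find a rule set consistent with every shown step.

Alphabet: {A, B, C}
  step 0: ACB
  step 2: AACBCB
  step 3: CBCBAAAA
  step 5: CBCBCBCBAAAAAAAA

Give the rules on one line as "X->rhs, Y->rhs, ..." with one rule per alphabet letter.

  step 2 ⇒ step 3: AACBCB ⇒ CB·CB·A·A·A·A
    A ↦ CB
    B ↦ A
    C ↦ A

A->CB, B->A, C->A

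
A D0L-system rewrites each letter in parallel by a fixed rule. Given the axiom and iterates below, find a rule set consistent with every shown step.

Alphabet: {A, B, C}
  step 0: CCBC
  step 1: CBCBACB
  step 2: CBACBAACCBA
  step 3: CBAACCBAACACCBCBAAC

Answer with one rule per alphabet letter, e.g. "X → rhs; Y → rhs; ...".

  step 2 ⇒ step 3: CBACBAACCBA ⇒ CB·A·AC·CB·A·AC·AC·CB·CB·A·AC
    A ↦ AC
    B ↦ A
    C ↦ CB

A->AC, B->A, C->CB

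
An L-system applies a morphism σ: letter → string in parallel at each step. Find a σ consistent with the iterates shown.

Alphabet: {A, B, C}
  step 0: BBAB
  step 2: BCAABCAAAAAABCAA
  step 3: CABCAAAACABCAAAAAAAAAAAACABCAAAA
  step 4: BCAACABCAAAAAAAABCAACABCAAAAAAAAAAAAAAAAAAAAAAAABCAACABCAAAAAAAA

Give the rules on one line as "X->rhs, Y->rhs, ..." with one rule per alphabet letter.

A->AA, B->CA, C->BC

  step 3 ⇒ step 4: CABCAAAACABCAAAAAAAAAAAACABCAAAA ⇒ BC·AA·CA·BC·AA·AA·AA·AA·BC·AA·CA·BC·AA·AA·AA·AA·AA·AA·AA·AA·AA·AA·AA·AA·BC·AA·CA·BC·AA·AA·AA·AA
    A ↦ AA
    B ↦ CA
    C ↦ BC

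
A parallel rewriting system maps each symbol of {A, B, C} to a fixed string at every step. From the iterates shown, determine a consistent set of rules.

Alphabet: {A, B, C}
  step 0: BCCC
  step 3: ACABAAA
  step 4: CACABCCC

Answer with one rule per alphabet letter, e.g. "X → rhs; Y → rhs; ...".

  step 3 ⇒ step 4: ACABAAA ⇒ C·A·C·AB·C·C·C
    A ↦ C
    B ↦ AB
    C ↦ A

A->C, B->AB, C->A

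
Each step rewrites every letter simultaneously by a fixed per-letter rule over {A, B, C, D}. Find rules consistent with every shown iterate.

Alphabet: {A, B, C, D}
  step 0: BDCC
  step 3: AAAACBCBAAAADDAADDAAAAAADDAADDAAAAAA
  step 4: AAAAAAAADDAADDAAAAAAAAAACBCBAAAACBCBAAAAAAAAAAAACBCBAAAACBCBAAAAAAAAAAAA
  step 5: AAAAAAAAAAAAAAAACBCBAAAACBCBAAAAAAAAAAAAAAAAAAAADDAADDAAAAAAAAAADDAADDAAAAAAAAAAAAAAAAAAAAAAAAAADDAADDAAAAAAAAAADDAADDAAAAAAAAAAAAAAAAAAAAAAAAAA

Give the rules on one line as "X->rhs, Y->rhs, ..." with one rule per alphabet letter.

A->AA, B->A, C->DDA, D->CB

  step 4 ⇒ step 5: AAAAAAAADDAADDAAAAAAAAAACBCBAAAACBCBAAAAAAAAAAAACBCBAAAACBCBAAAAAAAAAAAA ⇒ AA·AA·AA·AA·AA·AA·AA·AA·CB·CB·AA·AA·CB·CB·AA·AA·AA·AA·AA·AA·AA·AA·AA·AA·DDA·A·DDA·A·AA·AA·AA·AA·DDA·A·DDA·A·AA·AA·AA·AA·AA·AA·AA·AA·AA·AA·AA·AA·DDA·A·DDA·A·AA·AA·AA·AA·DDA·A·DDA·A·AA·AA·AA·AA·AA·AA·AA·AA·AA·AA·AA·AA
    A ↦ AA
    B ↦ A
    C ↦ DDA
    D ↦ CB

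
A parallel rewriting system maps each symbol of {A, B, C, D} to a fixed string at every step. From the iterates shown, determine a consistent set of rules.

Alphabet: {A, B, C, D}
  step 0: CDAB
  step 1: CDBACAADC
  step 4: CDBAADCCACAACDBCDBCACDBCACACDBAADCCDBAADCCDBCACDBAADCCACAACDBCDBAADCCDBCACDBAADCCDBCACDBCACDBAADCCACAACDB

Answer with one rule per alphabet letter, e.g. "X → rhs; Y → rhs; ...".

A->CA, B->ADC, C->CDB, D->A

  step 0 ⇒ step 1: CDAB ⇒ CDB·A·CA·ADC
    A ↦ CA
    B ↦ ADC
    C ↦ CDB
    D ↦ A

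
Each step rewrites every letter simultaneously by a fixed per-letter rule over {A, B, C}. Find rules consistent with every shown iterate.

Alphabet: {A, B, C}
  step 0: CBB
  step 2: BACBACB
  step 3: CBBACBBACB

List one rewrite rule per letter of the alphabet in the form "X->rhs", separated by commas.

  step 2 ⇒ step 3: BACBACB ⇒ CB·B·A·CB·B·A·CB
    A ↦ B
    B ↦ CB
    C ↦ A

A->B, B->CB, C->A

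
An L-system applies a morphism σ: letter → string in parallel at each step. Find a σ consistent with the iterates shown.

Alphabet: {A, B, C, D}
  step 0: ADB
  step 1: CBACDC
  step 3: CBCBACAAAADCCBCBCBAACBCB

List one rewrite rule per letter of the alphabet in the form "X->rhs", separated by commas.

A->CB, B->DC, C->AA, D->AC

  step 0 ⇒ step 1: ADB ⇒ CB·AC·DC
    A ↦ CB
    B ↦ DC
    D ↦ AC
    C ↦ AA  (constrained at step 1)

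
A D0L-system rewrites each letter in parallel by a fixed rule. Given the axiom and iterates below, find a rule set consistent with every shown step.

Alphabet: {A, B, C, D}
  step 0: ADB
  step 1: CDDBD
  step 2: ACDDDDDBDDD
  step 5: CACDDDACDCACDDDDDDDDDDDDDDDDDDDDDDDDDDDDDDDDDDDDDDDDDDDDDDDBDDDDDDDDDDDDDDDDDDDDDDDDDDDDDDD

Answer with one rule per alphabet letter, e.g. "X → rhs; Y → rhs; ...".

A->C, B->BD, C->ACD, D->DD

  step 1 ⇒ step 2: CDDBD ⇒ ACD·DD·DD·BD·DD
    B ↦ BD
    C ↦ ACD
    D ↦ DD
  step 0 ⇒ step 1: ADB ⇒ C·DD·BD
    A ↦ C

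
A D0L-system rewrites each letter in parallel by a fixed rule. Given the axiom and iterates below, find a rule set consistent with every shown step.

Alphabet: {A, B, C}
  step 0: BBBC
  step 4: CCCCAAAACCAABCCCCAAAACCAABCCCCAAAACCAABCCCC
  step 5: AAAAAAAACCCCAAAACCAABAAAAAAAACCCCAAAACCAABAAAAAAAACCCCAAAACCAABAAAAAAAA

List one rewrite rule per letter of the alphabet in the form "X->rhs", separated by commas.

  step 4 ⇒ step 5: CCCCAAAACCAABCCCCAAAACCAABCCCCAAAACCAABCCCC ⇒ AA·AA·AA·AA·C·C·C·C·AA·AA·C·C·AAB·AA·AA·AA·AA·C·C·C·C·AA·AA·C·C·AAB·AA·AA·AA·AA·C·C·C·C·AA·AA·C·C·AAB·AA·AA·AA·AA
    A ↦ C
    B ↦ AAB
    C ↦ AA

A->C, B->AAB, C->AA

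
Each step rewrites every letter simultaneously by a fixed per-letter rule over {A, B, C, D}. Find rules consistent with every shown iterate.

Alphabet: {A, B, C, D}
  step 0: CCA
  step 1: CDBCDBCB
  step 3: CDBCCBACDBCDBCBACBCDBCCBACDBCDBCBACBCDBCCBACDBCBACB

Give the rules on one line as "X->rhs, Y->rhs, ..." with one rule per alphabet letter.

  step 0 ⇒ step 1: CCA ⇒ CDB·CDB·CB
    A ↦ CB
    C ↦ CDB
    B ↦ CBA  (constrained at step 1)
    D ↦ C  (constrained at step 1)

A->CB, B->CBA, C->CDB, D->C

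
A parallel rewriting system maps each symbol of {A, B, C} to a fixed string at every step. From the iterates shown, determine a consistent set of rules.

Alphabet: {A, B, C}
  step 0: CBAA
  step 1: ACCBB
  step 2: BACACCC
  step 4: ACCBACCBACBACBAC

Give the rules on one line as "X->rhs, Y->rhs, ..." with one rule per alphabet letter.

A->B, B->C, C->AC

  step 1 ⇒ step 2: ACCBB ⇒ B·AC·AC·C·C
    A ↦ B
    B ↦ C
    C ↦ AC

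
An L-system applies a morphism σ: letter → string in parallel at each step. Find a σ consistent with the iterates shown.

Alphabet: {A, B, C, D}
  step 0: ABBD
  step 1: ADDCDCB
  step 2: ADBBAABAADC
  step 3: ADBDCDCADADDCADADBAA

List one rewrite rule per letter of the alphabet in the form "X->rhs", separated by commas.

  step 2 ⇒ step 3: ADBBAABAADC ⇒ AD·B·DC·DC·AD·AD·DC·AD·AD·B·AA
    A ↦ AD
    B ↦ DC
    C ↦ AA
    D ↦ B

A->AD, B->DC, C->AA, D->B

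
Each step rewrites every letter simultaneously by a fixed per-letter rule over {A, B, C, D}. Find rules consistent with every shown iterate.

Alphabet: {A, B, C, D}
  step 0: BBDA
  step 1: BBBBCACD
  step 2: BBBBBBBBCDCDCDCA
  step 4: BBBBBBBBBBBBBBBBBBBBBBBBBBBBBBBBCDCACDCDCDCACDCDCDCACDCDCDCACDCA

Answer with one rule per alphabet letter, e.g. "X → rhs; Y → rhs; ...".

A->CD, B->BB, C->CD, D->CA

  step 1 ⇒ step 2: BBBBCACD ⇒ BB·BB·BB·BB·CD·CD·CD·CA
    A ↦ CD
    B ↦ BB
    C ↦ CD
    D ↦ CA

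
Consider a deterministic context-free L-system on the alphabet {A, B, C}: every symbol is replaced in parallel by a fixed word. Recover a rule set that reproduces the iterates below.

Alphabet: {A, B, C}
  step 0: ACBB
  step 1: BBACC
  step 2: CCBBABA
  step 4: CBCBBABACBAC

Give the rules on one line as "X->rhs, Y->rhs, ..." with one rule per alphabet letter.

  step 1 ⇒ step 2: BBACC ⇒ C·C·B·BA·BA
    A ↦ B
    B ↦ C
    C ↦ BA

A->B, B->C, C->BA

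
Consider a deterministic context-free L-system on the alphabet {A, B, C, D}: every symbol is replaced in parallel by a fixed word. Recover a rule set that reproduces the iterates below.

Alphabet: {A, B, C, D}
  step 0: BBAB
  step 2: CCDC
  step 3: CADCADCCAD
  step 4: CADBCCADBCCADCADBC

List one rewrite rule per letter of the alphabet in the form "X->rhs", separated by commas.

A->B, B->D, C->CAD, D->C

  step 3 ⇒ step 4: CADCADCCAD ⇒ CAD·B·C·CAD·B·C·CAD·CAD·B·C
    A ↦ B
    C ↦ CAD
    D ↦ C
    B ↦ D  (constrained at step 0)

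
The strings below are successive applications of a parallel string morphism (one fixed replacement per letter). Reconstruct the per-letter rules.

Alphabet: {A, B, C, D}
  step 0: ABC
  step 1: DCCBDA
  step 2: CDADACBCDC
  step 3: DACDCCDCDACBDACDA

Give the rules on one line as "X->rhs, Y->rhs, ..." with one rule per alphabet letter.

  step 2 ⇒ step 3: CDADACBCDC ⇒ DA·C·DC·C·DC·DA·CB·DA·C·DA
    A ↦ DC
    B ↦ CB
    C ↦ DA
    D ↦ C

A->DC, B->CB, C->DA, D->C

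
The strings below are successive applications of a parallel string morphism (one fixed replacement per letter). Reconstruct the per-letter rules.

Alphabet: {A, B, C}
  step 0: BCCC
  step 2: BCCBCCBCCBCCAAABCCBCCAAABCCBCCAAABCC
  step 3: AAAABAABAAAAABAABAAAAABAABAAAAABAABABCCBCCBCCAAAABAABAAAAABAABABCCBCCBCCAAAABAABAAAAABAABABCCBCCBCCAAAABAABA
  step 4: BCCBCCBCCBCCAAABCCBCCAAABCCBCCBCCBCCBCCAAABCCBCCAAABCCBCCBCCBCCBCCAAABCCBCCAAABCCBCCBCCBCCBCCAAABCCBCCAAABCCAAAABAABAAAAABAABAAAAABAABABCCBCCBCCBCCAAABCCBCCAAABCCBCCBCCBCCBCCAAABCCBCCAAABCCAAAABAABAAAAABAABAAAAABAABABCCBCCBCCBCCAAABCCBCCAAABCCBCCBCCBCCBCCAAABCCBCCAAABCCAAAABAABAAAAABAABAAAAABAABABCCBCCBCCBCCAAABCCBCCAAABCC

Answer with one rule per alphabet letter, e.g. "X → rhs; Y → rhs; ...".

  step 3 ⇒ step 4: AAAABAABAAAAABAABAAAAABAABAAAAABAABABCCBCCBCCAAAABAABAAAAABAABABCCBCCBCCAAAABAABAAAAABAABABCCBCCBCCAAAABAABA ⇒ BCC·BCC·BCC·BCC·AAA·BCC·BCC·AAA·BCC·BCC·BCC·BCC·BCC·AAA·BCC·BCC·AAA·BCC·BCC·BCC·BCC·BCC·AAA·BCC·BCC·AAA·BCC·BCC·BCC·BCC·BCC·AAA·BCC·BCC·AAA·BCC·AAA·ABA·ABA·AAA·ABA·ABA·AAA·ABA·ABA·BCC·BCC·BCC·BCC·AAA·BCC·BCC·AAA·BCC·BCC·BCC·BCC·BCC·AAA·BCC·BCC·AAA·BCC·AAA·ABA·ABA·AAA·ABA·ABA·AAA·ABA·ABA·BCC·BCC·BCC·BCC·AAA·BCC·BCC·AAA·BCC·BCC·BCC·BCC·BCC·AAA·BCC·BCC·AAA·BCC·AAA·ABA·ABA·AAA·ABA·ABA·AAA·ABA·ABA·BCC·BCC·BCC·BCC·AAA·BCC·BCC·AAA·BCC
    A ↦ BCC
    B ↦ AAA
    C ↦ ABA

A->BCC, B->AAA, C->ABA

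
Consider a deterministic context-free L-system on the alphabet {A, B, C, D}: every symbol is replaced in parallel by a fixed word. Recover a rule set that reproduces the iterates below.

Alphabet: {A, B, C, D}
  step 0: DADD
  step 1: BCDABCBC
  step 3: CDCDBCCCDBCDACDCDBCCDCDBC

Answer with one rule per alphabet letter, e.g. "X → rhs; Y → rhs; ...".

  step 0 ⇒ step 1: DADD ⇒ BC·DA·BC·BC
    A ↦ DA
    D ↦ BC
    B ↦ C  (constrained at step 1)
    C ↦ CD  (constrained at step 1)

A->DA, B->C, C->CD, D->BC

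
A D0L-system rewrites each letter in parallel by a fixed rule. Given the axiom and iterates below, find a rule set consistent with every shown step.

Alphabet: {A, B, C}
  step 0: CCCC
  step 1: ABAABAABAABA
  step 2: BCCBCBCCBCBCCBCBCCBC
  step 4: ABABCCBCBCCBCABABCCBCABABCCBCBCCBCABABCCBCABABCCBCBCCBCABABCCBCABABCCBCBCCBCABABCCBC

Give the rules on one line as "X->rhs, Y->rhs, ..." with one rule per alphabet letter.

A->BC, B->C, C->ABA

  step 1 ⇒ step 2: ABAABAABAABA ⇒ BC·C·BC·BC·C·BC·BC·C·BC·BC·C·BC
    A ↦ BC
    B ↦ C
  step 0 ⇒ step 1: CCCC ⇒ ABA·ABA·ABA·ABA
    C ↦ ABA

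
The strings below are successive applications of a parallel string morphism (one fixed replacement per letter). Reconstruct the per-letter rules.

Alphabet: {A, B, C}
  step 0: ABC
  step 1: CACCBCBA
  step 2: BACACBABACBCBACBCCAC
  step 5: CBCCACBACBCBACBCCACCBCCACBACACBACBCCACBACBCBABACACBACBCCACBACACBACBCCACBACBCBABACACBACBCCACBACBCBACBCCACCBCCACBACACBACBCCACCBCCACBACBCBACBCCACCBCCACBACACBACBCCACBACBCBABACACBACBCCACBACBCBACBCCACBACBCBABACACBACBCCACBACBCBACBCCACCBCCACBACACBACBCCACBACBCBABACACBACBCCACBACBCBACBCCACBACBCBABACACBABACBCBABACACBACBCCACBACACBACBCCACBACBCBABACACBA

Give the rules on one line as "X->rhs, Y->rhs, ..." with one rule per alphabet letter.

A->CAC, B->CBC, C->BA

  step 1 ⇒ step 2: CACCBCBA ⇒ BA·CAC·BA·BA·CBC·BA·CBC·CAC
    A ↦ CAC
    B ↦ CBC
    C ↦ BA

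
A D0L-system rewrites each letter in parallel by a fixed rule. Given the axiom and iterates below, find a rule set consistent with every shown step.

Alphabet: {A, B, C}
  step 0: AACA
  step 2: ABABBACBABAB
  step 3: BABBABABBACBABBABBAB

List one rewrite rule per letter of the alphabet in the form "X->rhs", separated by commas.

A->B, B->AB, C->ACB

  step 2 ⇒ step 3: ABABBACBABAB ⇒ B·AB·B·AB·AB·B·ACB·AB·B·AB·B·AB
    A ↦ B
    B ↦ AB
    C ↦ ACB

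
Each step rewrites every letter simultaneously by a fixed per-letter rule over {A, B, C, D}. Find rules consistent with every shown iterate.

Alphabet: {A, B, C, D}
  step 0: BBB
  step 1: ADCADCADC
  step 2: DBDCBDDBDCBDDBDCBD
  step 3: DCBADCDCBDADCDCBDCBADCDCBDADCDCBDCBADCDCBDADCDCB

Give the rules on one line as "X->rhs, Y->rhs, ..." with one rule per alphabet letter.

  step 2 ⇒ step 3: DBDCBDDBDCBDDBDCBD ⇒ DCB·ADC·DCB·D·ADC·DCB·DCB·ADC·DCB·D·ADC·DCB·DCB·ADC·DCB·D·ADC·DCB
    B ↦ ADC
    C ↦ D
    D ↦ DCB
  step 1 ⇒ step 2: ADCADCADC ⇒ DB·DCB·D·DB·DCB·D·DB·DCB·D
    A ↦ DB

A->DB, B->ADC, C->D, D->DCB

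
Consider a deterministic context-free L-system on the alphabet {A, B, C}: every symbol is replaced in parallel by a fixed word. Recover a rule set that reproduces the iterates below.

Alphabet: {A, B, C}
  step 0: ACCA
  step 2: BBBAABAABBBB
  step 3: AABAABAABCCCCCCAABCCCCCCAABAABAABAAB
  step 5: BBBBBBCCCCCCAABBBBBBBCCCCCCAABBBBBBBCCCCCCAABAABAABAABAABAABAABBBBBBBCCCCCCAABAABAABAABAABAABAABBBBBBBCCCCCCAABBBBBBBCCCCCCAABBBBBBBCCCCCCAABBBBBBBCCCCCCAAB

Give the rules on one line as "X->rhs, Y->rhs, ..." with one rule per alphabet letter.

A->CCC, B->AAB, C->B

  step 2 ⇒ step 3: BBBAABAABBBB ⇒ AAB·AAB·AAB·CCC·CCC·AAB·CCC·CCC·AAB·AAB·AAB·AAB
    A ↦ CCC
    B ↦ AAB
    C ↦ B  (constrained at step 0)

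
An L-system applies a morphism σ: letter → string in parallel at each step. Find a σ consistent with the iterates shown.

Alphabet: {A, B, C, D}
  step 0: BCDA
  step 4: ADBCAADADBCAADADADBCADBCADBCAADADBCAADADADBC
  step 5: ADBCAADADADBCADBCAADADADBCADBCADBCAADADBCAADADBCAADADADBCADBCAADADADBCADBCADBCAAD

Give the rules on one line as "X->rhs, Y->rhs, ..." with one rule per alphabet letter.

A->AD, B->AA, C->D, D->BC

  step 4 ⇒ step 5: ADBCAADADBCAADADADBCADBCADBCAADADBCAADADADBC ⇒ AD·BC·AA·D·AD·AD·BC·AD·BC·AA·D·AD·AD·BC·AD·BC·AD·BC·AA·D·AD·BC·AA·D·AD·BC·AA·D·AD·AD·BC·AD·BC·AA·D·AD·AD·BC·AD·BC·AD·BC·AA·D
    A ↦ AD
    B ↦ AA
    C ↦ D
    D ↦ BC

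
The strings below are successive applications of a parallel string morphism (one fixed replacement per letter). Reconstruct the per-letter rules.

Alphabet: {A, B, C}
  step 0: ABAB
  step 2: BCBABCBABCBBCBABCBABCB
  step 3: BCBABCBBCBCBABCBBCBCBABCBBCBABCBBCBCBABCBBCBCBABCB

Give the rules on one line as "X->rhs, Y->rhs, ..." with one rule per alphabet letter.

  step 2 ⇒ step 3: BCBABCBABCBBCBABCBABCB ⇒ BCB·A·BCB·BC·BCB·A·BCB·BC·BCB·A·BCB·BCB·A·BCB·BC·BCB·A·BCB·BC·BCB·A·BCB
    A ↦ BC
    B ↦ BCB
    C ↦ A

A->BC, B->BCB, C->A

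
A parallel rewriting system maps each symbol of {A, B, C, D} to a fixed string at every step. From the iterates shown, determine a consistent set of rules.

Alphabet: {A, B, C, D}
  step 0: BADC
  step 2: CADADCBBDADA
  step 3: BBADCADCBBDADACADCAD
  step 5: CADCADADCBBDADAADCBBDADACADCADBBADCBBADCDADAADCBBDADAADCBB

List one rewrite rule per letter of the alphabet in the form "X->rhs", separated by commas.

A->AD, B->DA, C->BB, D->C

  step 2 ⇒ step 3: CADADCBBDADA ⇒ BB·AD·C·AD·C·BB·DA·DA·C·AD·C·AD
    A ↦ AD
    B ↦ DA
    C ↦ BB
    D ↦ C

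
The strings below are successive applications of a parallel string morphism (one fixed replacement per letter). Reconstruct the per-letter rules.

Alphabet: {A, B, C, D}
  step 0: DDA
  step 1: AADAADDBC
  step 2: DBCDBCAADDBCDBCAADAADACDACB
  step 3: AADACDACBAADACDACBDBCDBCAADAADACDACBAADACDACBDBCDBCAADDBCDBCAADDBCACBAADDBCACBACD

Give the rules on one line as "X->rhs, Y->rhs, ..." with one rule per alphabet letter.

  step 2 ⇒ step 3: DBCDBCAADDBCDBCAADAADACDACB ⇒ AAD·ACD·ACB·AAD·ACD·ACB·DBC·DBC·AAD·AAD·ACD·ACB·AAD·ACD·ACB·DBC·DBC·AAD·DBC·DBC·AAD·DBC·ACB·AAD·DBC·ACB·ACD
    A ↦ DBC
    B ↦ ACD
    C ↦ ACB
    D ↦ AAD

A->DBC, B->ACD, C->ACB, D->AAD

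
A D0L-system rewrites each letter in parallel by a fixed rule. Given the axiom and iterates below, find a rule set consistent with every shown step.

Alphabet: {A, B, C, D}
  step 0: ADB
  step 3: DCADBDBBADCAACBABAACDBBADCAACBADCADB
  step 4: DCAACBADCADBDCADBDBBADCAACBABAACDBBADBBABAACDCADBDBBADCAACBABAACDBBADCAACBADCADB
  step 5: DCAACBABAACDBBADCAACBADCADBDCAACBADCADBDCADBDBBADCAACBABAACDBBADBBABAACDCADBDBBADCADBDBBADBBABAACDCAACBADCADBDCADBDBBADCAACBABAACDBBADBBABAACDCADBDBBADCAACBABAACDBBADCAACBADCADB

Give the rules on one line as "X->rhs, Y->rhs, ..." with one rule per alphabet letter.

  step 4 ⇒ step 5: DCAACBADCADBDCADBDBBADCAACBABAACDBBADBBABAACDCADBDBBADCAACBABAACDBBADCAACBADCADB ⇒ DCA·AC·BA·BA·AC·DB·BA·DCA·AC·BA·DCA·DB·DCA·AC·BA·DCA·DB·DCA·DB·DB·BA·DCA·AC·BA·BA·AC·DB·BA·DB·BA·BA·AC·DCA·DB·DB·BA·DCA·DB·DB·BA·DB·BA·BA·AC·DCA·AC·BA·DCA·DB·DCA·DB·DB·BA·DCA·AC·BA·BA·AC·DB·BA·DB·BA·BA·AC·DCA·DB·DB·BA·DCA·AC·BA·BA·AC·DB·BA·DCA·AC·BA·DCA·DB
    A ↦ BA
    B ↦ DB
    C ↦ AC
    D ↦ DCA

A->BA, B->DB, C->AC, D->DCA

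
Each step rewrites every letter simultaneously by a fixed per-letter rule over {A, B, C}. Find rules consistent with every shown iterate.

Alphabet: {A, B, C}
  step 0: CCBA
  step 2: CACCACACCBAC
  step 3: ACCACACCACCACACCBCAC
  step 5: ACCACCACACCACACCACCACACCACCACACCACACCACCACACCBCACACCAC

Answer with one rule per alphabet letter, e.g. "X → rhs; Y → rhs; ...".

A->C, B->CB, C->AC

  step 2 ⇒ step 3: CACCACACCBAC ⇒ AC·C·AC·AC·C·AC·C·AC·AC·CB·C·AC
    A ↦ C
    B ↦ CB
    C ↦ AC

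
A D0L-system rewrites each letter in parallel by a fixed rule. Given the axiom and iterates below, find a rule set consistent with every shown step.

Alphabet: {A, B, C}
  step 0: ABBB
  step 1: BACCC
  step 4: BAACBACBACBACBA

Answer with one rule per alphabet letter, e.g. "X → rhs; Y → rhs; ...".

  step 0 ⇒ step 1: ABBB ⇒ BA·C·C·C
    A ↦ BA
    B ↦ C
    C ↦ A  (constrained at step 1)

A->BA, B->C, C->A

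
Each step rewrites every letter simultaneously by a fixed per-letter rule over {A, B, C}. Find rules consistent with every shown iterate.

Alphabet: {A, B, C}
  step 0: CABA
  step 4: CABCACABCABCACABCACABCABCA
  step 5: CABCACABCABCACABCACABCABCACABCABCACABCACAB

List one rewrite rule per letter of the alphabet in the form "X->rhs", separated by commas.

  step 4 ⇒ step 5: CABCACABCABCACABCACABCABCA ⇒ CA·B·CA·CA·B·CA·B·CA·CA·B·CA·CA·B·CA·B·CA·CA·B·CA·B·CA·CA·B·CA·CA·B
    A ↦ B
    B ↦ CA
    C ↦ CA

A->B, B->CA, C->CA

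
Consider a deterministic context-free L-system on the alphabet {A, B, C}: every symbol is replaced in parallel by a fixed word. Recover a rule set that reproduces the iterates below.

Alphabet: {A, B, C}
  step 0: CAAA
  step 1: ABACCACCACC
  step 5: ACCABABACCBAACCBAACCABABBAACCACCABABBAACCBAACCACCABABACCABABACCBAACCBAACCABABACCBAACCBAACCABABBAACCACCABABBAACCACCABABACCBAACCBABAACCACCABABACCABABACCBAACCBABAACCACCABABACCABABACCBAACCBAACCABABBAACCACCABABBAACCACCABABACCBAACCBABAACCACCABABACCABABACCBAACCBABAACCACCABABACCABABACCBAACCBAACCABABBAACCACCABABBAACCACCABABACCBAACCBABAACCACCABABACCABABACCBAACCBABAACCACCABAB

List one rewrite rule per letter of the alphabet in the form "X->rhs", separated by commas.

A->ACC, B->BA, C->AB

  step 0 ⇒ step 1: CAAA ⇒ AB·ACC·ACC·ACC
    A ↦ ACC
    C ↦ AB
    B ↦ BA  (constrained at step 1)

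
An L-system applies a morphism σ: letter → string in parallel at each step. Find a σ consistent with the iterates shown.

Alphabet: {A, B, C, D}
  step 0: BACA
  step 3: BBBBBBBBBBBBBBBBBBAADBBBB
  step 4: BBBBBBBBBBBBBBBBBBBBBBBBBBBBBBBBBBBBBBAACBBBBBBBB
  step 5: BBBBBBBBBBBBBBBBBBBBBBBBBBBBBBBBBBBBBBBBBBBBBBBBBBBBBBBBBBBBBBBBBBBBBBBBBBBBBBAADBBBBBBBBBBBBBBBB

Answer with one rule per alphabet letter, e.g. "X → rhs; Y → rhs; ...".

  step 4 ⇒ step 5: BBBBBBBBBBBBBBBBBBBBBBBBBBBBBBBBBBBBBBAACBBBBBBBB ⇒ BB·BB·BB·BB·BB·BB·BB·BB·BB·BB·BB·BB·BB·BB·BB·BB·BB·BB·BB·BB·BB·BB·BB·BB·BB·BB·BB·BB·BB·BB·BB·BB·BB·BB·BB·BB·BB·BB·B·B·AAD·BB·BB·BB·BB·BB·BB·BB·BB
    A ↦ B
    B ↦ BB
    C ↦ AAD
  step 3 ⇒ step 4: BBBBBBBBBBBBBBBBBBAADBBBB ⇒ BB·BB·BB·BB·BB·BB·BB·BB·BB·BB·BB·BB·BB·BB·BB·BB·BB·BB·B·B·AAC·BB·BB·BB·BB
    D ↦ AAC

A->B, B->BB, C->AAD, D->AAC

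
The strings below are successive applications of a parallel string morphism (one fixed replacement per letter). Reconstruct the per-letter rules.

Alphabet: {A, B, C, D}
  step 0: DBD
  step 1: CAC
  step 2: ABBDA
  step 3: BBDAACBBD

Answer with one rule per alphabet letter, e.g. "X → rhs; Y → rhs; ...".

A->BBD, B->A, C->A, D->C

  step 2 ⇒ step 3: ABBDA ⇒ BBD·A·A·C·BBD
    A ↦ BBD
    B ↦ A
    D ↦ C
  step 1 ⇒ step 2: CAC ⇒ A·BBD·A
    C ↦ A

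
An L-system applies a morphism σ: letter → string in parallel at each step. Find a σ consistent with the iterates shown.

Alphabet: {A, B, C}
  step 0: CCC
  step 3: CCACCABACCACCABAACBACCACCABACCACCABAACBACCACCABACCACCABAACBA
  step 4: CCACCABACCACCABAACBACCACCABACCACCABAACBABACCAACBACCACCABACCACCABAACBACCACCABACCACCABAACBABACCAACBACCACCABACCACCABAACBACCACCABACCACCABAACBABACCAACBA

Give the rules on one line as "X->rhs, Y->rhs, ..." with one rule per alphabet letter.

  step 3 ⇒ step 4: CCACCABACCACCABAACBACCACCABACCACCABAACBACCACCABACCACCABAACBA ⇒ CCA·CCA·BA·CCA·CCA·BA·AC·BA·CCA·CCA·BA·CCA·CCA·BA·AC·BA·BA·CCA·AC·BA·CCA·CCA·BA·CCA·CCA·BA·AC·BA·CCA·CCA·BA·CCA·CCA·BA·AC·BA·BA·CCA·AC·BA·CCA·CCA·BA·CCA·CCA·BA·AC·BA·CCA·CCA·BA·CCA·CCA·BA·AC·BA·BA·CCA·AC·BA
    A ↦ BA
    B ↦ AC
    C ↦ CCA

A->BA, B->AC, C->CCA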